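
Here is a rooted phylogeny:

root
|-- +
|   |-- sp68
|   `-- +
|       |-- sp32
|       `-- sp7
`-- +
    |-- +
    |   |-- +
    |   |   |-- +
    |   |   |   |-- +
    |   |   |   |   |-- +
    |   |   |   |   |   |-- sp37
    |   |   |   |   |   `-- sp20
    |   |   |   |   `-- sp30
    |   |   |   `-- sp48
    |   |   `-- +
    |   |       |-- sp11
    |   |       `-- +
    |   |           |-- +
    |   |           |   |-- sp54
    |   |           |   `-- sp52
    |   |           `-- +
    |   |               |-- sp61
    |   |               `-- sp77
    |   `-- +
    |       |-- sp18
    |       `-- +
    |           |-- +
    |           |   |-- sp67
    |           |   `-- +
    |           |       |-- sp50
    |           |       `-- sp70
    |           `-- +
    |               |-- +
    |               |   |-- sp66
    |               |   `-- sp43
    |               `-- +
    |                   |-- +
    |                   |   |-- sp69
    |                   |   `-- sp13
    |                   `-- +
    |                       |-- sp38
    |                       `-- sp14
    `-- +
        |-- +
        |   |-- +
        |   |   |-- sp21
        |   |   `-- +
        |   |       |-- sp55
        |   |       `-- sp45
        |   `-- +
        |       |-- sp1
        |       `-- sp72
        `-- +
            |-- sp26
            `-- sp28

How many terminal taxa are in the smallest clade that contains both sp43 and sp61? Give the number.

19

The MRCA of sp43 and sp61 is the node subtending (((((sp37,sp20),sp30),sp48),(sp11,((sp54,sp52),(sp61,sp77)))),(sp18,((sp67,(sp50,sp70)),((sp66,sp43),((sp69,sp13),(sp38,sp14)))))).
That clade contains 19 terminal taxa: sp11, sp13, sp14, sp18, sp20, sp30, sp37, sp38, sp43, sp48, sp50, sp52, sp54, sp61, sp66, sp67, sp69, sp70, sp77.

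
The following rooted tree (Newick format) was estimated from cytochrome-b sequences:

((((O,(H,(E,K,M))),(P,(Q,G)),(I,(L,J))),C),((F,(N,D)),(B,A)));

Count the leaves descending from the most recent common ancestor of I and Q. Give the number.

11

The MRCA of I and Q is the node subtending ((O,(H,(E,K,M))),(P,(Q,G)),(I,(L,J))).
That clade contains 11 terminal taxa: E, G, H, I, J, K, L, M, O, P, Q.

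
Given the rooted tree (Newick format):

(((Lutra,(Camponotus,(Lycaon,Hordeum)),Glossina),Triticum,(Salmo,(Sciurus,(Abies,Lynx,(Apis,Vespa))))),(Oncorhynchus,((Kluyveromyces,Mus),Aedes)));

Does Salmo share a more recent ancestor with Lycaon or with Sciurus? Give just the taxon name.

Sciurus

The MRCA of Salmo and Sciurus subtends (Salmo,(Sciurus,(Abies,Lynx,(Apis,Vespa)))) (6 taxa).
The MRCA of Salmo and Lycaon subtends ((Lutra,(Camponotus,(Lycaon,Hordeum)),Glossina),Triticum,(Salmo,(Sciurus,(Abies,Lynx,(Apis,Vespa))))) (12 taxa).
The first is nested inside the second, so Salmo shares a more recent common ancestor with Sciurus.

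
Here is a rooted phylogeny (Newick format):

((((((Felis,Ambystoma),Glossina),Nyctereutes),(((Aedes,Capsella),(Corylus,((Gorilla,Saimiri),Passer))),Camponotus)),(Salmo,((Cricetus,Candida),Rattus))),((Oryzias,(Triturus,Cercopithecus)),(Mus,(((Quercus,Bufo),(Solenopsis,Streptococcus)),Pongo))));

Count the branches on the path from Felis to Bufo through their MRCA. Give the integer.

The MRCA of Felis and Bufo is the root of the tree.
From Felis up to that node: 6 branches. From Bufo up to the same node: 6 branches. Total: 6 + 6 = 12.

12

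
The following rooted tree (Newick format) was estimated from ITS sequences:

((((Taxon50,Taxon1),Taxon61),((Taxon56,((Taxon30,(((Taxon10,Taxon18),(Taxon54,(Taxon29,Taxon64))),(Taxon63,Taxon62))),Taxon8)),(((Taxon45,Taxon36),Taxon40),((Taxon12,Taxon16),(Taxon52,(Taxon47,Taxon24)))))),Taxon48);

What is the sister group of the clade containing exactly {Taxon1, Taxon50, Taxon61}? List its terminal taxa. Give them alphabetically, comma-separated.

Taxon10, Taxon12, Taxon16, Taxon18, Taxon24, Taxon29, Taxon30, Taxon36, Taxon40, Taxon45, Taxon47, Taxon52, Taxon54, Taxon56, Taxon62, Taxon63, Taxon64, Taxon8

The clade containing exactly {Taxon1, Taxon50, Taxon61} attaches to the tree at the node subtending (((Taxon50,Taxon1),Taxon61),((Taxon56,((Taxon30,(((Taxon10,Taxon18),(Taxon54,(Taxon29,Taxon64))),(Taxon63,Taxon62))),Taxon8)),(((Taxon45,Taxon36),Taxon40),((Taxon12,Taxon16),(Taxon52,(Taxon47,Taxon24)))))).
The other lineage descending from that same node — the sister group — is ((Taxon56,((Taxon30,(((Taxon10,Taxon18),(Taxon54,(Taxon29,Taxon64))),(Taxon63,Taxon62))),Taxon8)),(((Taxon45,Taxon36),Taxon40),((Taxon12,Taxon16),(Taxon52,(Taxon47,Taxon24))))); its 18 tips in alphabetical order are the answer.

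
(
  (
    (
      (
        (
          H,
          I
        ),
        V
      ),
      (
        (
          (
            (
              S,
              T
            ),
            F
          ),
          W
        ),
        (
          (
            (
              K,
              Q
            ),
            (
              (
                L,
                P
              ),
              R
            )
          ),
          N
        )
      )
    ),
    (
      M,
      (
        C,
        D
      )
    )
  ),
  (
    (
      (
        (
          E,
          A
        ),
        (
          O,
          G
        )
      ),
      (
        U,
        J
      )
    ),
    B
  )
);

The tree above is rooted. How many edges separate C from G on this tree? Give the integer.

9

The MRCA of C and G is the root of the tree.
From C up to that node: 4 branches. From G up to the same node: 5 branches. Total: 4 + 5 = 9.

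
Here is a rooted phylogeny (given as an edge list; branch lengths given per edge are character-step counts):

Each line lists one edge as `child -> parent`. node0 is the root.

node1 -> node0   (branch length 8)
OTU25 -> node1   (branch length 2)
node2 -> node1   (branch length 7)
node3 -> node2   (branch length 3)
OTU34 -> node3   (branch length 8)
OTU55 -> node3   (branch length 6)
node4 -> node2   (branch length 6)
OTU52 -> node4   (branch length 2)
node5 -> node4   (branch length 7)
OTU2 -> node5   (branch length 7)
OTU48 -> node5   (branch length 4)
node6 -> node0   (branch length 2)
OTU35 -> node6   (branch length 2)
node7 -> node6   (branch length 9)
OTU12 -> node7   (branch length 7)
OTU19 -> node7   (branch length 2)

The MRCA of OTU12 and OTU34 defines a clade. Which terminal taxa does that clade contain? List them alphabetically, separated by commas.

Tracing OTU12: it sits inside (OTU12,OTU19).
Tracing OTU34: it sits inside (OTU34,OTU55).
The smallest clade enclosing both is the whole tree (their MRCA is the root), so the answer is all 9 tips in alphabetical order.

OTU12, OTU19, OTU2, OTU25, OTU34, OTU35, OTU48, OTU52, OTU55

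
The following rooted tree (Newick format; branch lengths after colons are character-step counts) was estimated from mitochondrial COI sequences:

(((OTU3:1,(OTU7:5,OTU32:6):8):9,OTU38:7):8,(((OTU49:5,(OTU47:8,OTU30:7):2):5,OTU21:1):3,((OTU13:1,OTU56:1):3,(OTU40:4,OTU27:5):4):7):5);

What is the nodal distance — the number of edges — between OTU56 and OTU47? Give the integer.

The MRCA of OTU56 and OTU47 is the node subtending (((OTU49,(OTU47,OTU30)),OTU21),((OTU13,OTU56),(OTU40,OTU27))).
From OTU56 up to that node: 3 branches. From OTU47 up to the same node: 4 branches. Total: 3 + 4 = 7.

7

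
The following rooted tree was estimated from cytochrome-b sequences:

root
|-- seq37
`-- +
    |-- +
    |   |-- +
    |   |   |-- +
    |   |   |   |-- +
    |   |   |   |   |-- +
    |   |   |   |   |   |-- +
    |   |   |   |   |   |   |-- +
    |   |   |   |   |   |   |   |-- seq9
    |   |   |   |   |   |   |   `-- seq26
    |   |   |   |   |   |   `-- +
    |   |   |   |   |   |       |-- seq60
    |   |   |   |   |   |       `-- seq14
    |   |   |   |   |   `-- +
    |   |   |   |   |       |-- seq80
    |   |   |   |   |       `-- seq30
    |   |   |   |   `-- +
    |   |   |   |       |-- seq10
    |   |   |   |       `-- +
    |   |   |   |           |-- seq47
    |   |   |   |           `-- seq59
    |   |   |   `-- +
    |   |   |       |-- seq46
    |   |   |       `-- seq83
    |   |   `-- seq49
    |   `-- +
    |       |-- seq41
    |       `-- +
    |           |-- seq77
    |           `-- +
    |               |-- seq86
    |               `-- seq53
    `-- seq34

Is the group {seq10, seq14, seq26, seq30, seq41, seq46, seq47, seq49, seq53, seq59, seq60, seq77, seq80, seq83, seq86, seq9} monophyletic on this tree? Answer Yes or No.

The most recent common ancestor of these taxa subtends (((((((seq9,seq26),(seq60,seq14)),(seq80,seq30)),(seq10,(seq47,seq59))),(seq46,seq83)),seq49),(seq41,(seq77,(seq86,seq53)))).
That clade has exactly 16 tips — every listed taxon and nothing else — so the group is monophyletic.

Yes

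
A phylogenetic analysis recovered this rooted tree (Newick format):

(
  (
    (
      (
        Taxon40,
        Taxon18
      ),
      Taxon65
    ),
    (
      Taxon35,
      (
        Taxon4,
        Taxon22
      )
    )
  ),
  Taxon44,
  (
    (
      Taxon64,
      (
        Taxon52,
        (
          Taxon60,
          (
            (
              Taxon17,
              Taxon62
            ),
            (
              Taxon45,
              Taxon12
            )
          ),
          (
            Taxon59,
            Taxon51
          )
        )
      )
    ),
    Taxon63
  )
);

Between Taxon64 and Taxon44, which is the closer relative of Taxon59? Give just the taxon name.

Taxon64

The MRCA of Taxon59 and Taxon64 subtends (Taxon64,(Taxon52,(Taxon60,((Taxon17,Taxon62),(Taxon45,Taxon12)),(Taxon59,Taxon51)))) (9 taxa).
The MRCA of Taxon59 and Taxon44 is the root, subtending the entire tree (17 taxa).
The first is nested inside the second, so Taxon59 shares a more recent common ancestor with Taxon64.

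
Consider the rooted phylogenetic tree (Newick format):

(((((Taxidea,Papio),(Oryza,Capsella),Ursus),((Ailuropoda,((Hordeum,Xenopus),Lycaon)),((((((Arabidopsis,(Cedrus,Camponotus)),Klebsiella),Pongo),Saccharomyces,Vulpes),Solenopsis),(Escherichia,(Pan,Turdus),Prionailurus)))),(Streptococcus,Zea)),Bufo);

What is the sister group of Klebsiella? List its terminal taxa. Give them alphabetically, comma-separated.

Klebsiella attaches to the tree at the node subtending ((Arabidopsis,(Cedrus,Camponotus)),Klebsiella).
The other lineage descending from that same node — the sister group — is (Arabidopsis,(Cedrus,Camponotus)); its 3 tips in alphabetical order are the answer.

Arabidopsis, Camponotus, Cedrus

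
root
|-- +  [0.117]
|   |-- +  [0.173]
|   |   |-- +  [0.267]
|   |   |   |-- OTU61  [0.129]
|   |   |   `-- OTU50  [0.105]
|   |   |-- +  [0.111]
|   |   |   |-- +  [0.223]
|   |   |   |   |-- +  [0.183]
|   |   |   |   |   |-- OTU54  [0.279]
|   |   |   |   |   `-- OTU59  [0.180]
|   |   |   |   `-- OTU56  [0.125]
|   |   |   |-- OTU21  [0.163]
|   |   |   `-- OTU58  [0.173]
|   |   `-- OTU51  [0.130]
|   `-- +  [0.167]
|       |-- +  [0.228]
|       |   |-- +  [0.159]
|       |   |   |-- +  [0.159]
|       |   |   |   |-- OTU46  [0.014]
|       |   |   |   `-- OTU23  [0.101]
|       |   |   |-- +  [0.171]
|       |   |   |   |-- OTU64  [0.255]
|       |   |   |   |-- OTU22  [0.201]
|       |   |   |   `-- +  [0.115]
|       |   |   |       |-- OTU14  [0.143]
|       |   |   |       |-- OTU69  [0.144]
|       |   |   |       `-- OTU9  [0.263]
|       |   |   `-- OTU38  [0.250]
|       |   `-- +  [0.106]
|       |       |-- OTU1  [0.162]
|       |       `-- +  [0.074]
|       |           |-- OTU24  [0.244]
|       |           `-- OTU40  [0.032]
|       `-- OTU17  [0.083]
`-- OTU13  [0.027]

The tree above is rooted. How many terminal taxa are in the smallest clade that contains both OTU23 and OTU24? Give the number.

The MRCA of OTU23 and OTU24 is the node subtending (((OTU46,OTU23),(OTU64,OTU22,(OTU14,OTU69,OTU9)),OTU38),(OTU1,(OTU24,OTU40))).
That clade contains 11 terminal taxa: OTU1, OTU14, OTU22, OTU23, OTU24, OTU38, OTU40, OTU46, OTU64, OTU69, OTU9.

11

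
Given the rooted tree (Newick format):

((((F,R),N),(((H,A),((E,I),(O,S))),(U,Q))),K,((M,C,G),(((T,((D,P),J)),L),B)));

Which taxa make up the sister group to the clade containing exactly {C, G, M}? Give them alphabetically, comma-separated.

B, D, J, L, P, T

The clade containing exactly {C, G, M} attaches to the tree at the node subtending ((M,C,G),(((T,((D,P),J)),L),B)).
The other lineage descending from that same node — the sister group — is (((T,((D,P),J)),L),B); its 6 tips in alphabetical order are the answer.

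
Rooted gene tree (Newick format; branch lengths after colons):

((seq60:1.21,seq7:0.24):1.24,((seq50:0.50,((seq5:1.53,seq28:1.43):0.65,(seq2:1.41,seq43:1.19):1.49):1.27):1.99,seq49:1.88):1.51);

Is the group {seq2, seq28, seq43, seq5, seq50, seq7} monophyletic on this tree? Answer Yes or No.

No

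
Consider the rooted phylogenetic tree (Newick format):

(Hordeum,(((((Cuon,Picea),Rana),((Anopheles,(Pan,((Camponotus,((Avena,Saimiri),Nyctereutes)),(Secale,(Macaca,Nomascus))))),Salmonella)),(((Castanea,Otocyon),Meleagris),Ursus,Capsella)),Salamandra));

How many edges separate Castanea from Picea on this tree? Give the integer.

8

The MRCA of Castanea and Picea is the node subtending ((((Cuon,Picea),Rana),((Anopheles,(Pan,((Camponotus,((Avena,Saimiri),Nyctereutes)),(Secale,(Macaca,Nomascus))))),Salmonella)),(((Castanea,Otocyon),Meleagris),Ursus,Capsella)).
From Castanea up to that node: 4 branches. From Picea up to the same node: 4 branches. Total: 4 + 4 = 8.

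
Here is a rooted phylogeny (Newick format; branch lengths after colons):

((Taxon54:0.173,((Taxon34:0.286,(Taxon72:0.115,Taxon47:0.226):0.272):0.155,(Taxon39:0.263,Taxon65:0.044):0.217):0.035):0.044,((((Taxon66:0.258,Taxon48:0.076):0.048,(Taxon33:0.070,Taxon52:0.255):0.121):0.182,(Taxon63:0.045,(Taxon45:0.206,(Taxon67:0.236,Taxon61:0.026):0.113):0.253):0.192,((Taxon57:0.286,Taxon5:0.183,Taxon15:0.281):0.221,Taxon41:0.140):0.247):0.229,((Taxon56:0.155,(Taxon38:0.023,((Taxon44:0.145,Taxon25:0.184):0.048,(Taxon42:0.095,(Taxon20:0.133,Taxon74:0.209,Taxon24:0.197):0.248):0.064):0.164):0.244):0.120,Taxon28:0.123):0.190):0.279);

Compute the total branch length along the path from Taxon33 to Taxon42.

The path runs Taxon33 → … → MRCA → … → Taxon42; the MRCA is the node subtending ((((Taxon66,Taxon48),(Taxon33,Taxon52)),(Taxon63,(Taxon45,(Taxon67,Taxon61))),((Taxon57,Taxon5,Taxon15),Taxon41)),((Taxon56,(Taxon38,((Taxon44,Taxon25),(Taxon42,(Taxon20,Taxon74,Taxon24))))),Taxon28)).
Branch lengths along that path: 0.070 + 0.121 + 0.182 + 0.229 + 0.190 + 0.120 + 0.244 + 0.164 + 0.064 + 0.095 = 1.479.

1.479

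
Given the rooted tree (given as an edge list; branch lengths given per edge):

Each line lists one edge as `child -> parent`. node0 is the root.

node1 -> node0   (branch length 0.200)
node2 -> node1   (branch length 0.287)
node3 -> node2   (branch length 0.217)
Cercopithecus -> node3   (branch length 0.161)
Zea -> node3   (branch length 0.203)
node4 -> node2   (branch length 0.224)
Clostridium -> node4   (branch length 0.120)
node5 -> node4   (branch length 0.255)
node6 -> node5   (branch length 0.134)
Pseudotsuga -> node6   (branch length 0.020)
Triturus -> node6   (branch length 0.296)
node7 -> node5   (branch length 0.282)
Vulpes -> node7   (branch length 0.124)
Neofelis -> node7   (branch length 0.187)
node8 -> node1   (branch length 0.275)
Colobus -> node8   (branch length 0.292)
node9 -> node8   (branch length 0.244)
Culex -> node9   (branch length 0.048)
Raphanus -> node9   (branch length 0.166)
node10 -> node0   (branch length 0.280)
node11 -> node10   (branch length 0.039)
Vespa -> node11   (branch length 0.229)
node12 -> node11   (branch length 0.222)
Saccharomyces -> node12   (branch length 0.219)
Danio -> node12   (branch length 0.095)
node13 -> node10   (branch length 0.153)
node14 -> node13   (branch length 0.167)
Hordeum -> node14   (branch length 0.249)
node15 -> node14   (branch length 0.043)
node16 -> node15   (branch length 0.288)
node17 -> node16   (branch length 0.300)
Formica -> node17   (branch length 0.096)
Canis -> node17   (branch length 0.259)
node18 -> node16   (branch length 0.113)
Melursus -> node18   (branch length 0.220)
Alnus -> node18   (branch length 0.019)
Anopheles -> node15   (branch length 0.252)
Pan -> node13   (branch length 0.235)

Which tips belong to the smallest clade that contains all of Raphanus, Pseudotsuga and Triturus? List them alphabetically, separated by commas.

Cercopithecus, Clostridium, Colobus, Culex, Neofelis, Pseudotsuga, Raphanus, Triturus, Vulpes, Zea

Tracing Raphanus: it sits inside (Culex,Raphanus).
Tracing Pseudotsuga: it sits inside (Pseudotsuga,Triturus).
Tracing Triturus: it sits inside (Pseudotsuga,Triturus).
The smallest clade enclosing all 3 is (((Cercopithecus,Zea),(Clostridium,((Pseudotsuga,Triturus),(Vulpes,Neofelis)))),(Colobus,(Culex,Raphanus))); the answer is its 10 terminal taxa in alphabetical order.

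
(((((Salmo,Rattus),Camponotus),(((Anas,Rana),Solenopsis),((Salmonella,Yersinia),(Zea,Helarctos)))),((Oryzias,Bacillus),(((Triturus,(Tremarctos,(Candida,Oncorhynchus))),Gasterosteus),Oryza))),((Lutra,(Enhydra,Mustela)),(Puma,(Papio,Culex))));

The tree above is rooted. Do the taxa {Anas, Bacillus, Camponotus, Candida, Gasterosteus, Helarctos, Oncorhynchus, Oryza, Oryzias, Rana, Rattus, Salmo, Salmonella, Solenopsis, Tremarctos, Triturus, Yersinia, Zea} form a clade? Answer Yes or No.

The most recent common ancestor of these taxa subtends ((((Salmo,Rattus),Camponotus),(((Anas,Rana),Solenopsis),((Salmonella,Yersinia),(Zea,Helarctos)))),((Oryzias,Bacillus),(((Triturus,(Tremarctos,(Candida,Oncorhynchus))),Gasterosteus),Oryza))).
That clade has exactly 18 tips — every listed taxon and nothing else — so the group is monophyletic.

Yes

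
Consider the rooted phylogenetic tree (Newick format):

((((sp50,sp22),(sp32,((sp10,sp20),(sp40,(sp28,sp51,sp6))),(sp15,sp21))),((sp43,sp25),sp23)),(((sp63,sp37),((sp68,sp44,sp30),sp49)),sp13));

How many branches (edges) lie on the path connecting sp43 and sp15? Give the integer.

7

The MRCA of sp43 and sp15 is the node subtending (((sp50,sp22),(sp32,((sp10,sp20),(sp40,(sp28,sp51,sp6))),(sp15,sp21))),((sp43,sp25),sp23)).
From sp43 up to that node: 3 branches. From sp15 up to the same node: 4 branches. Total: 3 + 4 = 7.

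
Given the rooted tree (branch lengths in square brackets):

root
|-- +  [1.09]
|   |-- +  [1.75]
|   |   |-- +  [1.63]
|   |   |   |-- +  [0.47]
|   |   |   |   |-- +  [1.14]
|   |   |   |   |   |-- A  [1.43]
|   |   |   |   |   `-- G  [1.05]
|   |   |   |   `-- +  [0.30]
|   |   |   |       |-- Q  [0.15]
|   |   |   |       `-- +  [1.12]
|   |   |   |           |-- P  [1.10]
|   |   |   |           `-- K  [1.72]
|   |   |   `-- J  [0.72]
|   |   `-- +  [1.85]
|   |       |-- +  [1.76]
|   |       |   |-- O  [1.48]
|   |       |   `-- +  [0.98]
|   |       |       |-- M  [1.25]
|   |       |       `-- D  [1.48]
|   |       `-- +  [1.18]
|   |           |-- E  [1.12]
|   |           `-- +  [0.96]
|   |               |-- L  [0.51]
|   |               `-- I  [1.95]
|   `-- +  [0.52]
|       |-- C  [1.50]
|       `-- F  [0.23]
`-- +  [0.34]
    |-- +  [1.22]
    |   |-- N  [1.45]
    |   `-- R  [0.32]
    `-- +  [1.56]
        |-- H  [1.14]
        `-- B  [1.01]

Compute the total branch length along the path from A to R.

9.39

The path runs A → … → MRCA → … → R; the MRCA is the root of the tree.
Branch lengths along that path: 1.43 + 1.14 + 0.47 + 1.63 + 1.75 + 1.09 + 0.34 + 1.22 + 0.32 = 9.39.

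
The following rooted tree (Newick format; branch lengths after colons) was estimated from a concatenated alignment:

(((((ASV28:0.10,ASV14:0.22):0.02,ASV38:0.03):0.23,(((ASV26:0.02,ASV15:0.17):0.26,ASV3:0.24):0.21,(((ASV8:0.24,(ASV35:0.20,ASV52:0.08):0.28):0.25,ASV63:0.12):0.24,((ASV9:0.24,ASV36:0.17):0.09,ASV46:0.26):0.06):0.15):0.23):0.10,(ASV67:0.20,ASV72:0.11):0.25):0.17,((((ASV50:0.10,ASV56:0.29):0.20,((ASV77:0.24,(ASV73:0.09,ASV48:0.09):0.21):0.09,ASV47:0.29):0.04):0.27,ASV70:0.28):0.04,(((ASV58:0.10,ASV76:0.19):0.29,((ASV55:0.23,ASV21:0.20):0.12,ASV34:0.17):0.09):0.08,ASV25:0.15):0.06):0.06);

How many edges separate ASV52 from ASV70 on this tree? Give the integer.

11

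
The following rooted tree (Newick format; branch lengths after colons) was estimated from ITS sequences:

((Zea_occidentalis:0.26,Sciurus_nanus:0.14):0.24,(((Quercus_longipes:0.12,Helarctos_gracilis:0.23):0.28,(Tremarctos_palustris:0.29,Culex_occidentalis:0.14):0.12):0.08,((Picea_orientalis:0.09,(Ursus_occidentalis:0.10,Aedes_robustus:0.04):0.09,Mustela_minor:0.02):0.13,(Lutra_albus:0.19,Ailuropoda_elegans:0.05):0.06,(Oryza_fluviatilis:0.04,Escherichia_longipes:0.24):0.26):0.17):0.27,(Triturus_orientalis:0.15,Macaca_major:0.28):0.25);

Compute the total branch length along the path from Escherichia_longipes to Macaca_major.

The path runs Escherichia_longipes → … → MRCA → … → Macaca_major; the MRCA is the root of the tree.
Branch lengths along that path: 0.24 + 0.26 + 0.17 + 0.27 + 0.25 + 0.28 = 1.47.

1.47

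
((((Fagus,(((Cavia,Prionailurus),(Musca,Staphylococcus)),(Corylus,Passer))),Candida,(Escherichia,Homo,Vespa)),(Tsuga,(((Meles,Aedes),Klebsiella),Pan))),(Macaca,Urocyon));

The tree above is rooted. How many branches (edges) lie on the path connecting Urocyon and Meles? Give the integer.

The MRCA of Urocyon and Meles is the root of the tree.
From Urocyon up to that node: 2 branches. From Meles up to the same node: 6 branches. Total: 2 + 6 = 8.

8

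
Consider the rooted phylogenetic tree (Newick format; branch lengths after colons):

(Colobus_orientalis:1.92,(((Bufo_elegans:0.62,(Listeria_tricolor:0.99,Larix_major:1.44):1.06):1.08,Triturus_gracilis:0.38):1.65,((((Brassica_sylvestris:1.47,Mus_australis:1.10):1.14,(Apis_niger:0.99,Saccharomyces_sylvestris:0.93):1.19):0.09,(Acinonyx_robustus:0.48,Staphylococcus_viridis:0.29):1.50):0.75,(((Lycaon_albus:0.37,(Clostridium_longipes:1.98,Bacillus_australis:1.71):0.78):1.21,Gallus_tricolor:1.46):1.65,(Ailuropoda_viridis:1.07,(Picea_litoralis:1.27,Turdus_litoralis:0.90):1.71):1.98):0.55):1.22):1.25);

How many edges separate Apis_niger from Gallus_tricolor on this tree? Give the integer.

The MRCA of Apis_niger and Gallus_tricolor is the node subtending ((((Brassica_sylvestris,Mus_australis),(Apis_niger,Saccharomyces_sylvestris)),(Acinonyx_robustus,Staphylococcus_viridis)),(((Lycaon_albus,(Clostridium_longipes,Bacillus_australis)),Gallus_tricolor),(Ailuropoda_viridis,(Picea_litoralis,Turdus_litoralis)))).
From Apis_niger up to that node: 4 branches. From Gallus_tricolor up to the same node: 3 branches. Total: 4 + 3 = 7.

7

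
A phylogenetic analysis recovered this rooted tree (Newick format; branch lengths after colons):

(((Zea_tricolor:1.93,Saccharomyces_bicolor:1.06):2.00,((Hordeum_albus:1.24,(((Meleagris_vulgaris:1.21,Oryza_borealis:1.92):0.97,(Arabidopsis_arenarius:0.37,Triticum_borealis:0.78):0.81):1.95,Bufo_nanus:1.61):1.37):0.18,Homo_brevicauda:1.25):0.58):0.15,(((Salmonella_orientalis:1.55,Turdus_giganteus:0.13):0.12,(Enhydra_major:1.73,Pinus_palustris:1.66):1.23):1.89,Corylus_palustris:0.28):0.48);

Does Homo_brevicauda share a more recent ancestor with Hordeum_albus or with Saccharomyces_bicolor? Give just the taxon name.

The MRCA of Homo_brevicauda and Hordeum_albus subtends ((Hordeum_albus,(((Meleagris_vulgaris,Oryza_borealis),(Arabidopsis_arenarius,Triticum_borealis)),Bufo_nanus)),Homo_brevicauda) (7 taxa).
The MRCA of Homo_brevicauda and Saccharomyces_bicolor subtends ((Zea_tricolor,Saccharomyces_bicolor),((Hordeum_albus,(((Meleagris_vulgaris,Oryza_borealis),(Arabidopsis_arenarius,Triticum_borealis)),Bufo_nanus)),Homo_brevicauda)) (9 taxa).
The first is nested inside the second, so Homo_brevicauda shares a more recent common ancestor with Hordeum_albus.

Hordeum_albus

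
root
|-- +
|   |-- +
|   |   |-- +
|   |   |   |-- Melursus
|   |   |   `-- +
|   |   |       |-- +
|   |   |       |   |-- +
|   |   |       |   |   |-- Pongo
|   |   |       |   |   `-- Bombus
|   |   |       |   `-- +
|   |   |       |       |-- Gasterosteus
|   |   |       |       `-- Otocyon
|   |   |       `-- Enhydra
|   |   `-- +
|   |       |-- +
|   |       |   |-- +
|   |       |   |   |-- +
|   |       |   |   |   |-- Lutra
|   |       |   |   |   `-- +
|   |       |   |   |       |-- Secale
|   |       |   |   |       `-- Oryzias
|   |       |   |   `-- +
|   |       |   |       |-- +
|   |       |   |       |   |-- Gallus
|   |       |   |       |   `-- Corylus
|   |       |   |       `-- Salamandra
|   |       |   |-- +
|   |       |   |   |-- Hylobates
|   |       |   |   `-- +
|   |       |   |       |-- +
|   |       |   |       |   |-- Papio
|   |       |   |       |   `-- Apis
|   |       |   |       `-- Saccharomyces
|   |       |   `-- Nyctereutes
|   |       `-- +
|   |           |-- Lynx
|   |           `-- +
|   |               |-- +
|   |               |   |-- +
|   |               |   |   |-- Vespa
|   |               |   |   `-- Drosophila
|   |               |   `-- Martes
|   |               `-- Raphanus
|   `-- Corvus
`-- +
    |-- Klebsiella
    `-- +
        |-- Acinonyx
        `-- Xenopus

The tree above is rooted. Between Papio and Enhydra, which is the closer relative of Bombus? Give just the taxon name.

Enhydra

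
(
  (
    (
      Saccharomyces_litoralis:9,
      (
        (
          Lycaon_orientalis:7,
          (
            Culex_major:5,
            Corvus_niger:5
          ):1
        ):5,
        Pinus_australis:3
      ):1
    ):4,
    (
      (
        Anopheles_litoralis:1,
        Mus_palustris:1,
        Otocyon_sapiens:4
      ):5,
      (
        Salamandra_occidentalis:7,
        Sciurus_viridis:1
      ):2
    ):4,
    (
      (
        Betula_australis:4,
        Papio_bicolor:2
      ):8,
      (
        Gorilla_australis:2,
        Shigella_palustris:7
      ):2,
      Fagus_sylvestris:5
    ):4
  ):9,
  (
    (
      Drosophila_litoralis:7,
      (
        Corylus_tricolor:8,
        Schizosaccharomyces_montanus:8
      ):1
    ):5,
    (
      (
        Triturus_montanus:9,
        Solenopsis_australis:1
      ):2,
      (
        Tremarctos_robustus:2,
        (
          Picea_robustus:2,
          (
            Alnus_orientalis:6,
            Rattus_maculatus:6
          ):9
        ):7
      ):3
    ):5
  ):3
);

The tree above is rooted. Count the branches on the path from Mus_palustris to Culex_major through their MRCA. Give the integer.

8

The MRCA of Mus_palustris and Culex_major is the node subtending ((Saccharomyces_litoralis,((Lycaon_orientalis,(Culex_major,Corvus_niger)),Pinus_australis)),((Anopheles_litoralis,Mus_palustris,Otocyon_sapiens),(Salamandra_occidentalis,Sciurus_viridis)),((Betula_australis,Papio_bicolor),(Gorilla_australis,Shigella_palustris),Fagus_sylvestris)).
From Mus_palustris up to that node: 3 branches. From Culex_major up to the same node: 5 branches. Total: 3 + 5 = 8.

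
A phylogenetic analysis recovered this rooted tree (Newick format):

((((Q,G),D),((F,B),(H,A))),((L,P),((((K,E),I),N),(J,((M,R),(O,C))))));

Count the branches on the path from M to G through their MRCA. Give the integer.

10

The MRCA of M and G is the root of the tree.
From M up to that node: 6 branches. From G up to the same node: 4 branches. Total: 6 + 4 = 10.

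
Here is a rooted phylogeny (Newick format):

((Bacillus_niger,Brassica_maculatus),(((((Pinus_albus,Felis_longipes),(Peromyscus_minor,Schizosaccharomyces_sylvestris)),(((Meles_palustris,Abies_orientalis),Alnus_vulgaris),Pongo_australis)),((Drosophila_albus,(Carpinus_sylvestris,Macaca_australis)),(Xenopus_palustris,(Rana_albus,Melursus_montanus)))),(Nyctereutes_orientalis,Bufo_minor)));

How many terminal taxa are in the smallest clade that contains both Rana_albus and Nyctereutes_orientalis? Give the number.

The MRCA of Rana_albus and Nyctereutes_orientalis is the node subtending (((((Pinus_albus,Felis_longipes),(Peromyscus_minor,Schizosaccharomyces_sylvestris)),(((Meles_palustris,Abies_orientalis),Alnus_vulgaris),Pongo_australis)),((Drosophila_albus,(Carpinus_sylvestris,Macaca_australis)),(Xenopus_palustris,(Rana_albus,Melursus_montanus)))),(Nyctereutes_orientalis,Bufo_minor)).
That clade contains 16 terminal taxa: Abies_orientalis, Alnus_vulgaris, Bufo_minor, Carpinus_sylvestris, Drosophila_albus, Felis_longipes, Macaca_australis, Meles_palustris, Melursus_montanus, Nyctereutes_orientalis, Peromyscus_minor, Pinus_albus, Pongo_australis, Rana_albus, Schizosaccharomyces_sylvestris, Xenopus_palustris.

16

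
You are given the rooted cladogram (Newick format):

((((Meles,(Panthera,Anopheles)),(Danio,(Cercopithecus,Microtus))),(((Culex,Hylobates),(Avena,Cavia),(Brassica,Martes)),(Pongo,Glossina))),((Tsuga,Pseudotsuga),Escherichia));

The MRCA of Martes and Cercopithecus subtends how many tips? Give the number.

The MRCA of Martes and Cercopithecus is the node subtending (((Meles,(Panthera,Anopheles)),(Danio,(Cercopithecus,Microtus))),(((Culex,Hylobates),(Avena,Cavia),(Brassica,Martes)),(Pongo,Glossina))).
That clade contains 14 terminal taxa: Anopheles, Avena, Brassica, Cavia, Cercopithecus, Culex, Danio, Glossina, Hylobates, Martes, Meles, Microtus, Panthera, Pongo.

14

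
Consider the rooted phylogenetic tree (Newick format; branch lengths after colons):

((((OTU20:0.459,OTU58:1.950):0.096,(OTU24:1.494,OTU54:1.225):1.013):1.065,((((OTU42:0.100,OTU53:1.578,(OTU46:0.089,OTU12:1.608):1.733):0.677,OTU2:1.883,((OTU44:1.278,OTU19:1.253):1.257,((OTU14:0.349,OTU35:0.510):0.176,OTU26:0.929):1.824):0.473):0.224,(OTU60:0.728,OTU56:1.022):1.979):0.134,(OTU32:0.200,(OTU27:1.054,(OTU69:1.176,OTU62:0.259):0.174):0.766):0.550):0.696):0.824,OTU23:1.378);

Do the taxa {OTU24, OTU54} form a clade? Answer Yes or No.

Yes

The most recent common ancestor of these taxa subtends (OTU24,OTU54).
That clade has exactly 2 tips — every listed taxon and nothing else — so the group is monophyletic.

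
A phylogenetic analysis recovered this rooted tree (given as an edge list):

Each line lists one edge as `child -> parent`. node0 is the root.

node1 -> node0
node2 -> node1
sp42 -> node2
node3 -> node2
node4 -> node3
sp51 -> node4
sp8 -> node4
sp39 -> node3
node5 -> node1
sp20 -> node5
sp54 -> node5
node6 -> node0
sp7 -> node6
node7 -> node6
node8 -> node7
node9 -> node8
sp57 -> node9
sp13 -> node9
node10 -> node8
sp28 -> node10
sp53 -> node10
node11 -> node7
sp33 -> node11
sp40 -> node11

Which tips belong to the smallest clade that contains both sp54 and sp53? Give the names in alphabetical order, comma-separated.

sp13, sp20, sp28, sp33, sp39, sp40, sp42, sp51, sp53, sp54, sp57, sp7, sp8

Tracing sp54: it sits inside (sp20,sp54).
Tracing sp53: it sits inside (sp28,sp53).
The smallest clade enclosing both is the whole tree (their MRCA is the root), so the answer is all 13 tips in alphabetical order.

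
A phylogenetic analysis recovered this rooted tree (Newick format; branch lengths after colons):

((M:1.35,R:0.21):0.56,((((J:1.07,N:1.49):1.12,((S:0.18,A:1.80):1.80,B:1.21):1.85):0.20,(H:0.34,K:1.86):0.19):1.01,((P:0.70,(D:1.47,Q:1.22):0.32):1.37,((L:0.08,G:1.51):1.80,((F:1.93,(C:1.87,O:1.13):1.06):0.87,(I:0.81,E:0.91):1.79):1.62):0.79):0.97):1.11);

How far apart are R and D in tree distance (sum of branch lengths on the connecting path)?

6.01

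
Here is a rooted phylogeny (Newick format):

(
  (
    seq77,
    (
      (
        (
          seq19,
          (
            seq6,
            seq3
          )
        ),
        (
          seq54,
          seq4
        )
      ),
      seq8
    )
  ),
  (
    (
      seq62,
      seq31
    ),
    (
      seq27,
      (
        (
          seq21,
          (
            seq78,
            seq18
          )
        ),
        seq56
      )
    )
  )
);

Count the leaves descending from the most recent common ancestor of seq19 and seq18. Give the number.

14

The MRCA of seq19 and seq18 is the root, so the clade is the entire tree.
That clade contains 14 terminal taxa: seq18, seq19, seq21, seq27, seq3, seq31, seq4, seq54, seq56, seq6, seq62, seq77, seq78, seq8.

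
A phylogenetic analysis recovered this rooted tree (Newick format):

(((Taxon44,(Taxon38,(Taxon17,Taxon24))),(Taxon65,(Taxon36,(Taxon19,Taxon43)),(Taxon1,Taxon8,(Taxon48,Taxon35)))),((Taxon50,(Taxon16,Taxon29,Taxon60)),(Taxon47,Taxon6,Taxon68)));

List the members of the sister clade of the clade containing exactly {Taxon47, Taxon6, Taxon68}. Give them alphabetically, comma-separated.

The clade containing exactly {Taxon47, Taxon6, Taxon68} attaches to the tree at the node subtending ((Taxon50,(Taxon16,Taxon29,Taxon60)),(Taxon47,Taxon6,Taxon68)).
The other lineage descending from that same node — the sister group — is (Taxon50,(Taxon16,Taxon29,Taxon60)); its 4 tips in alphabetical order are the answer.

Taxon16, Taxon29, Taxon50, Taxon60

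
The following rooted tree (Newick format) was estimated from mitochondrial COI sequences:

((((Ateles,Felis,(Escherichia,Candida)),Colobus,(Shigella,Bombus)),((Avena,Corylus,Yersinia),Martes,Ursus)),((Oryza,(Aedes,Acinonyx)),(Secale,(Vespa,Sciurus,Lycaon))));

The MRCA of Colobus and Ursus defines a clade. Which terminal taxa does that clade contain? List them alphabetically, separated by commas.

Ateles, Avena, Bombus, Candida, Colobus, Corylus, Escherichia, Felis, Martes, Shigella, Ursus, Yersinia

Tracing Colobus: it sits inside ((Ateles,Felis,(Escherichia,Candida)),Colobus,(Shigella,Bombus)).
Tracing Ursus: it sits inside ((Avena,Corylus,Yersinia),Martes,Ursus).
The smallest clade enclosing both is (((Ateles,Felis,(Escherichia,Candida)),Colobus,(Shigella,Bombus)),((Avena,Corylus,Yersinia),Martes,Ursus)); the answer is its 12 terminal taxa in alphabetical order.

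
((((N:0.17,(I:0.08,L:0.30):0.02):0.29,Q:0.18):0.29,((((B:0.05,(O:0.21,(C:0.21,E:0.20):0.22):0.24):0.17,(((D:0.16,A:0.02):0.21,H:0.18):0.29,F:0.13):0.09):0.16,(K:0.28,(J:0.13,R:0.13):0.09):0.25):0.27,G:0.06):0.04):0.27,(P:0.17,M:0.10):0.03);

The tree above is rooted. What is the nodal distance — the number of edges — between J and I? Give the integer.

9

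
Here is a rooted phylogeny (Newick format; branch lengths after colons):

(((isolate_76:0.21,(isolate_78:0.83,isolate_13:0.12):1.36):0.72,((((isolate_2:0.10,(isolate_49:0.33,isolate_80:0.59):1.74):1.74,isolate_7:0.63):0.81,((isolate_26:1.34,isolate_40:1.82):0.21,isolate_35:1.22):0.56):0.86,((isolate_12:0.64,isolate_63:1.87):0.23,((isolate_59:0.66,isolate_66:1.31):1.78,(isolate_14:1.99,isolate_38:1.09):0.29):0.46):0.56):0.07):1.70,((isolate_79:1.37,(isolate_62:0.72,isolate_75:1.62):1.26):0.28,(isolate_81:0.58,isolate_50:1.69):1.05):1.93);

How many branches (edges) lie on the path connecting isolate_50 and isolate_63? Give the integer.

8

The MRCA of isolate_50 and isolate_63 is the root of the tree.
From isolate_50 up to that node: 3 branches. From isolate_63 up to the same node: 5 branches. Total: 3 + 5 = 8.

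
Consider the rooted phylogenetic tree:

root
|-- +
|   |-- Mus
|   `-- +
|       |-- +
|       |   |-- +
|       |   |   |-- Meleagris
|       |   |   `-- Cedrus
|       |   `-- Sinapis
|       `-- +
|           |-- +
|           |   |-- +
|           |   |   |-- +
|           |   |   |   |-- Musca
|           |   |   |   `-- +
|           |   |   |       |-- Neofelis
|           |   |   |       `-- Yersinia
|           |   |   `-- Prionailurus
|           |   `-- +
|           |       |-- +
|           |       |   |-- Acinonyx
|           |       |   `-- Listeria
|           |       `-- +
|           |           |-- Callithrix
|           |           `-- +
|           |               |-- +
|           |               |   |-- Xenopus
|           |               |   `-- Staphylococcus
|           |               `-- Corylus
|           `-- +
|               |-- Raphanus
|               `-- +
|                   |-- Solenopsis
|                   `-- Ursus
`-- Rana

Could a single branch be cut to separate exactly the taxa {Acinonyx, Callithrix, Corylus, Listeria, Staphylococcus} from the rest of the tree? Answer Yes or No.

The MRCA of the listed taxa subtends ((Acinonyx,Listeria),(Callithrix,((Xenopus,Staphylococcus),Corylus))).
That clade also contains Xenopus, which is not in the proposed group, so the group is not monophyletic.

No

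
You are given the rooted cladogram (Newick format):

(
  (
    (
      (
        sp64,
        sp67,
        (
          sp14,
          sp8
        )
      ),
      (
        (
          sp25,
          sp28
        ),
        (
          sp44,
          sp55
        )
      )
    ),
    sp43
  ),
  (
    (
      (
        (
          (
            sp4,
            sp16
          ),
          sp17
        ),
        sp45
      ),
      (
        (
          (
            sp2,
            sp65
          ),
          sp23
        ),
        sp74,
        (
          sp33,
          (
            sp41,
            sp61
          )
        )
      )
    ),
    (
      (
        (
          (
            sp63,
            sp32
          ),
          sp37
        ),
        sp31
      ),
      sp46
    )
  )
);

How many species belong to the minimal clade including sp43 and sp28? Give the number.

The MRCA of sp43 and sp28 is the node subtending (((sp64,sp67,(sp14,sp8)),((sp25,sp28),(sp44,sp55))),sp43).
That clade contains 9 terminal taxa: sp14, sp25, sp28, sp43, sp44, sp55, sp64, sp67, sp8.

9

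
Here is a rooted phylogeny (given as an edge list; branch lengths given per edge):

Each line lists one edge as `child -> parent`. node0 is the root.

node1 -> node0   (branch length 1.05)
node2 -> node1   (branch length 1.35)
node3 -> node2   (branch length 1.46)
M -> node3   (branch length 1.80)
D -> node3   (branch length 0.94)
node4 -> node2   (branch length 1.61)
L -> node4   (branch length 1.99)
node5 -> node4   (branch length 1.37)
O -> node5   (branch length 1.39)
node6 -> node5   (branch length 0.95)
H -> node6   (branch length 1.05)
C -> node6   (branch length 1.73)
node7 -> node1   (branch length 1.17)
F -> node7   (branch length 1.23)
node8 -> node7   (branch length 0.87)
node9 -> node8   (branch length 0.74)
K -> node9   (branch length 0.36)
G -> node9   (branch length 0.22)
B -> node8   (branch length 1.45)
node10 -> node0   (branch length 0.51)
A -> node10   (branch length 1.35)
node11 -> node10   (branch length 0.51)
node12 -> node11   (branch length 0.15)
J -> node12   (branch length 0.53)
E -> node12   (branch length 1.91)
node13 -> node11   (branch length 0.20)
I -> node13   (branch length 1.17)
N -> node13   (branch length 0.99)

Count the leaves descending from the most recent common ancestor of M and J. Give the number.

15

The MRCA of M and J is the root, so the clade is the entire tree.
That clade contains 15 terminal taxa: A, B, C, D, E, F, G, H, I, J, K, L, M, N, O.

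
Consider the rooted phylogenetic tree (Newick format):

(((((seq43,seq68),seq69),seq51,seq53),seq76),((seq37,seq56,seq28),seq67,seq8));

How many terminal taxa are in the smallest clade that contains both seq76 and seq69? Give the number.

6

The MRCA of seq76 and seq69 is the node subtending ((((seq43,seq68),seq69),seq51,seq53),seq76).
That clade contains 6 terminal taxa: seq43, seq51, seq53, seq68, seq69, seq76.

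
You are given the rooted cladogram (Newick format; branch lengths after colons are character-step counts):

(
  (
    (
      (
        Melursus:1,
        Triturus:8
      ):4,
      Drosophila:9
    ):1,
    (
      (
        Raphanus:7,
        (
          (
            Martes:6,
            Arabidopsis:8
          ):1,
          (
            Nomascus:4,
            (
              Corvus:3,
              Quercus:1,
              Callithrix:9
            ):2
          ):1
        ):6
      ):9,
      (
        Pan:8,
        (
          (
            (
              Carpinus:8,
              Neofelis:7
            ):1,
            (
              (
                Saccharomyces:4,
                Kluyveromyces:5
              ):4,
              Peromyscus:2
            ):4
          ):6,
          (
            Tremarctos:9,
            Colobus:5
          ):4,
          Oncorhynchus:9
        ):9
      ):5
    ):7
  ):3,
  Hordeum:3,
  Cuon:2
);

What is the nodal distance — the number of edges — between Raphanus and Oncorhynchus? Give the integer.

The MRCA of Raphanus and Oncorhynchus is the node subtending ((Raphanus,((Martes,Arabidopsis),(Nomascus,(Corvus,Quercus,Callithrix)))),(Pan,(((Carpinus,Neofelis),((Saccharomyces,Kluyveromyces),Peromyscus)),(Tremarctos,Colobus),Oncorhynchus))).
From Raphanus up to that node: 2 branches. From Oncorhynchus up to the same node: 3 branches. Total: 2 + 3 = 5.

5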